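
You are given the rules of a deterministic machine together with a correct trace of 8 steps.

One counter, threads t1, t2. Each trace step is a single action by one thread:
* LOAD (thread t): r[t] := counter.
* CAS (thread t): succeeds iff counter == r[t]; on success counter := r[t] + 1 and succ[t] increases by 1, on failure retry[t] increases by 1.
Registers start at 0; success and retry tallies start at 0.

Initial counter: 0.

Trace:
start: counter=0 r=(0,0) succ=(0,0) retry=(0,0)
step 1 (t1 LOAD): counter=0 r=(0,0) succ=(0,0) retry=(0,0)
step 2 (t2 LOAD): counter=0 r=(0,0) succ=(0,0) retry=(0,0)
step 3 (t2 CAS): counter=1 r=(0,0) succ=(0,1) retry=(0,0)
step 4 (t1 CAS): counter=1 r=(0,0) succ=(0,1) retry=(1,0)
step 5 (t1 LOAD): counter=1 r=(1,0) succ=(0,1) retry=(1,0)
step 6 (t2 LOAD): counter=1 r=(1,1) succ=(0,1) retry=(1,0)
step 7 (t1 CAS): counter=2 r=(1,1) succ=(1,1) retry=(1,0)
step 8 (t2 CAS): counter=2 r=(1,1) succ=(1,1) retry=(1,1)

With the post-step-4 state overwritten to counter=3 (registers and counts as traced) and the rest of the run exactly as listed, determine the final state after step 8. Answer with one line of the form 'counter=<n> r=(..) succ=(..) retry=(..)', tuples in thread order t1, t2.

state after step 4 := counter=3 r=(0,0) succ=(0,1) retry=(1,0)
step 5 (t1 LOAD): counter=3 r=(3,0) succ=(0,1) retry=(1,0)
step 6 (t2 LOAD): counter=3 r=(3,3) succ=(0,1) retry=(1,0)
step 7 (t1 CAS): counter=4 r=(3,3) succ=(1,1) retry=(1,0)
step 8 (t2 CAS): counter=4 r=(3,3) succ=(1,1) retry=(1,1)

counter=4 r=(3,3) succ=(1,1) retry=(1,1)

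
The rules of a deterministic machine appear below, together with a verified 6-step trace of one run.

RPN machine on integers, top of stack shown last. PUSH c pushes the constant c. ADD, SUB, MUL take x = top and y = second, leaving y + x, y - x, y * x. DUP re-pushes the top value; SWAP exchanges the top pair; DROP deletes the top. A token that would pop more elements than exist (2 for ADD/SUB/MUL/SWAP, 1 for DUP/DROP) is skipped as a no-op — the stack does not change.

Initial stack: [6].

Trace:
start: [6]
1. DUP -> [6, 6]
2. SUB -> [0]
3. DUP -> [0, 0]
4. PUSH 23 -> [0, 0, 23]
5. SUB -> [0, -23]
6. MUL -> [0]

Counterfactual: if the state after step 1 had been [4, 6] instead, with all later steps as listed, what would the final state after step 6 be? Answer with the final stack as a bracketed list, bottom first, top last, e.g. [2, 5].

[50]

state after step 1 := [4, 6]
2. SUB -> [-2]
3. DUP -> [-2, -2]
4. PUSH 23 -> [-2, -2, 23]
5. SUB -> [-2, -25]
6. MUL -> [50]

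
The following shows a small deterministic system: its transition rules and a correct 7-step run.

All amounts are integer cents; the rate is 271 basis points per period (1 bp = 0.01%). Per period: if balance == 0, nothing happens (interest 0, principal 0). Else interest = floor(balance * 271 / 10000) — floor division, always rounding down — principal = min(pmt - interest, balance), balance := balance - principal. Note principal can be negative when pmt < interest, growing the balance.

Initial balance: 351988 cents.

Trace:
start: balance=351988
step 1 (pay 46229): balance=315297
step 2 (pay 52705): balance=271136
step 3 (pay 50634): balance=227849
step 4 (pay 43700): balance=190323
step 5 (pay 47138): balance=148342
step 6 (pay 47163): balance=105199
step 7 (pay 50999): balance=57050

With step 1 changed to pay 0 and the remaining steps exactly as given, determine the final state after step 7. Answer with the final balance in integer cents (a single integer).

111325

(re-executing from step 1 with the substitution; state before step 1: balance=351988)
step 1 (pay 0): balance=361526
step 2 (pay 52705): balance=318618
step 3 (pay 50634): balance=276618
step 4 (pay 43700): balance=240414
step 5 (pay 47138): balance=199791
step 6 (pay 47163): balance=158042
step 7 (pay 50999): balance=111325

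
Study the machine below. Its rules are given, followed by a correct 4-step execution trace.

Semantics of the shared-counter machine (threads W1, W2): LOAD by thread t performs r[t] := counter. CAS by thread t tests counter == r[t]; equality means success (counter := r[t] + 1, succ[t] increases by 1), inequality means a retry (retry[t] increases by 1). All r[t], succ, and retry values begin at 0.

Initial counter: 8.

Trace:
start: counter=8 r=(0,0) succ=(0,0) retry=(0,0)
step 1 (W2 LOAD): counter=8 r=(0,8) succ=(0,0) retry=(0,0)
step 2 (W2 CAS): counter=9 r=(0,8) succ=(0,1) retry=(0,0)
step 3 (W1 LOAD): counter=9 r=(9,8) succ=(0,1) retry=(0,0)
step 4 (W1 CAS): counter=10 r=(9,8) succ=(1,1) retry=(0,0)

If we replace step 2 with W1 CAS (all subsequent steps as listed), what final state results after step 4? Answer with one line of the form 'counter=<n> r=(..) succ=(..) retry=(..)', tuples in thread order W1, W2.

(re-executing from step 2 with the substitution; state before step 2: counter=8 r=(0,8) succ=(0,0) retry=(0,0))
step 2 (W1 CAS): counter=8 r=(0,8) succ=(0,0) retry=(1,0)
step 3 (W1 LOAD): counter=8 r=(8,8) succ=(0,0) retry=(1,0)
step 4 (W1 CAS): counter=9 r=(8,8) succ=(1,0) retry=(1,0)

counter=9 r=(8,8) succ=(1,0) retry=(1,0)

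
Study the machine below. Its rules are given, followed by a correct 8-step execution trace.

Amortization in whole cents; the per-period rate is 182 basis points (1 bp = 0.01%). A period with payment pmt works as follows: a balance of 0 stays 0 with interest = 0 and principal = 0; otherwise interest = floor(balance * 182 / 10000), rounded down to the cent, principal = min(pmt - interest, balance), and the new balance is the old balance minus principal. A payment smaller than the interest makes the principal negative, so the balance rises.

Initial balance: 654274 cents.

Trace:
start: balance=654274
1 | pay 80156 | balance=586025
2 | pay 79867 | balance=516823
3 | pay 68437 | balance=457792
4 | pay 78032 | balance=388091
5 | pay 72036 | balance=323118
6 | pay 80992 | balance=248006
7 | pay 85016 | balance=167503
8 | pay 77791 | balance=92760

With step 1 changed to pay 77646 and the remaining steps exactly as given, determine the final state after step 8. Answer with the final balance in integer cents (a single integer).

95608

(re-executing from step 1 with the substitution; state before step 1: balance=654274)
1 | pay 77646 | balance=588535
2 | pay 79867 | balance=519379
3 | pay 68437 | balance=460394
4 | pay 78032 | balance=390741
5 | pay 72036 | balance=325816
6 | pay 80992 | balance=250753
7 | pay 85016 | balance=170300
8 | pay 77791 | balance=95608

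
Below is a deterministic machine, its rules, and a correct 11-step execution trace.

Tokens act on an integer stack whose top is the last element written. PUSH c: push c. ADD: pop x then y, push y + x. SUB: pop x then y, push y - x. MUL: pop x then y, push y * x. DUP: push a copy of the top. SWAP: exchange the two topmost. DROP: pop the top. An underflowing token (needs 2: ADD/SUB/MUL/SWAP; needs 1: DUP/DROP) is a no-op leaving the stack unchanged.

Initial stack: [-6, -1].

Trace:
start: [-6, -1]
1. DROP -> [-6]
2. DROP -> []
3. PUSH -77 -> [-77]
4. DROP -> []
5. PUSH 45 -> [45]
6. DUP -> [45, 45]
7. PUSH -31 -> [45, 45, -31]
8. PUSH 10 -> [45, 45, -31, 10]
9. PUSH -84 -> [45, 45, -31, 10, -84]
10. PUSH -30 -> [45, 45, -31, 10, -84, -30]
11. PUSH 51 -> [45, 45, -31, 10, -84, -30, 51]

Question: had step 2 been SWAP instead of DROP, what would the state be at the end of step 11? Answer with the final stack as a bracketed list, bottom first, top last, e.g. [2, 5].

[-6, 45, 45, -31, 10, -84, -30, 51]

(re-executing from step 2 with the substitution; state before step 2: [-6])
2. SWAP -> [-6]
3. PUSH -77 -> [-6, -77]
4. DROP -> [-6]
5. PUSH 45 -> [-6, 45]
6. DUP -> [-6, 45, 45]
7. PUSH -31 -> [-6, 45, 45, -31]
8. PUSH 10 -> [-6, 45, 45, -31, 10]
9. PUSH -84 -> [-6, 45, 45, -31, 10, -84]
10. PUSH -30 -> [-6, 45, 45, -31, 10, -84, -30]
11. PUSH 51 -> [-6, 45, 45, -31, 10, -84, -30, 51]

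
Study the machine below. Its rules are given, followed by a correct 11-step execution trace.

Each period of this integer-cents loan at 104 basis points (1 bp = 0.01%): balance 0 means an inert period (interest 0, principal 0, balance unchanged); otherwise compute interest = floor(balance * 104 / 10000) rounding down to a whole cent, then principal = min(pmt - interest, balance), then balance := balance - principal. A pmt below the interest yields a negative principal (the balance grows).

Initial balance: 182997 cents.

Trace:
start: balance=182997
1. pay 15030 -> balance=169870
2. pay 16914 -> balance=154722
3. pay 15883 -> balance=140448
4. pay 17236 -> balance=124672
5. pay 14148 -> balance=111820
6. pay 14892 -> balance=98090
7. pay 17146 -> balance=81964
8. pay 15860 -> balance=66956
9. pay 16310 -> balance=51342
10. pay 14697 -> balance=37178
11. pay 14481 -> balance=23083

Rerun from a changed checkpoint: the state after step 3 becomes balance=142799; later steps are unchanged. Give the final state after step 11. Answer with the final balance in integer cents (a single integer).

state after step 3 := balance=142799
4. pay 17236 -> balance=127048
5. pay 14148 -> balance=114221
6. pay 14892 -> balance=100516
7. pay 17146 -> balance=84415
8. pay 15860 -> balance=69432
9. pay 16310 -> balance=53844
10. pay 14697 -> balance=39706
11. pay 14481 -> balance=25637

25637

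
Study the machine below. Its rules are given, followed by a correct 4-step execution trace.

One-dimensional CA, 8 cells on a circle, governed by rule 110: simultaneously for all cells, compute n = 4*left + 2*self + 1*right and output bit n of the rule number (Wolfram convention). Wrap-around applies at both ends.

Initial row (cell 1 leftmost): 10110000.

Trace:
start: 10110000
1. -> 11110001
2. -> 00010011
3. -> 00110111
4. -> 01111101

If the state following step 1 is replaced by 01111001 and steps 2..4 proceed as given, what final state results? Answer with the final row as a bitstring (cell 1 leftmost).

state after step 1 := 01111001
2. -> 11001011
3. -> 01011110
4. -> 11110010

11110010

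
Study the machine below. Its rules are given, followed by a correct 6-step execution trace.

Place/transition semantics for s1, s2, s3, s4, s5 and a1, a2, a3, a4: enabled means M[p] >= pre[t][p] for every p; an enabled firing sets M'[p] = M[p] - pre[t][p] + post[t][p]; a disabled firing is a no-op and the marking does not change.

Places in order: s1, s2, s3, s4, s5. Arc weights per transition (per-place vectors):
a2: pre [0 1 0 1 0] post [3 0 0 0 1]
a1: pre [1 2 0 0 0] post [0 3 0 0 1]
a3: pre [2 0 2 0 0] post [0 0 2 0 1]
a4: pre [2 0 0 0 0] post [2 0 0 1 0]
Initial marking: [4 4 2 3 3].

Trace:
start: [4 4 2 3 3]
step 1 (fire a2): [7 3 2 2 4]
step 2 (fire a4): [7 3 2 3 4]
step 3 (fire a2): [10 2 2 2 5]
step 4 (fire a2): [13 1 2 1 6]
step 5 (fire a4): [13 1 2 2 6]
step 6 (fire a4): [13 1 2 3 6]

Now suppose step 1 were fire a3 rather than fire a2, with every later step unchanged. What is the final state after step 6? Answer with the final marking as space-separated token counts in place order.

(re-executing from step 1 with the substitution; state before step 1: [4 4 2 3 3])
step 1 (fire a3): [2 4 2 3 4]
step 2 (fire a4): [2 4 2 4 4]
step 3 (fire a2): [5 3 2 3 5]
step 4 (fire a2): [8 2 2 2 6]
step 5 (fire a4): [8 2 2 3 6]
step 6 (fire a4): [8 2 2 4 6]

8 2 2 4 6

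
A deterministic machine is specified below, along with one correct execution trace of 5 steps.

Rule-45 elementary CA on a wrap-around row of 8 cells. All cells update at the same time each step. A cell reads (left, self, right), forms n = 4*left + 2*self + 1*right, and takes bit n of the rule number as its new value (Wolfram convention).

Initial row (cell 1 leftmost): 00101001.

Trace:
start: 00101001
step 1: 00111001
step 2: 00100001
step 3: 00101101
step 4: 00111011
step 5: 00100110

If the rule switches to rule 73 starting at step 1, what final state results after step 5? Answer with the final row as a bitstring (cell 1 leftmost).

(re-executing steps 1..5 under rule 73; state before step 1: 00101001)
step 1: 00000000
step 2: 11111111
step 3: 00000000
step 4: 11111111
step 5: 00000000

00000000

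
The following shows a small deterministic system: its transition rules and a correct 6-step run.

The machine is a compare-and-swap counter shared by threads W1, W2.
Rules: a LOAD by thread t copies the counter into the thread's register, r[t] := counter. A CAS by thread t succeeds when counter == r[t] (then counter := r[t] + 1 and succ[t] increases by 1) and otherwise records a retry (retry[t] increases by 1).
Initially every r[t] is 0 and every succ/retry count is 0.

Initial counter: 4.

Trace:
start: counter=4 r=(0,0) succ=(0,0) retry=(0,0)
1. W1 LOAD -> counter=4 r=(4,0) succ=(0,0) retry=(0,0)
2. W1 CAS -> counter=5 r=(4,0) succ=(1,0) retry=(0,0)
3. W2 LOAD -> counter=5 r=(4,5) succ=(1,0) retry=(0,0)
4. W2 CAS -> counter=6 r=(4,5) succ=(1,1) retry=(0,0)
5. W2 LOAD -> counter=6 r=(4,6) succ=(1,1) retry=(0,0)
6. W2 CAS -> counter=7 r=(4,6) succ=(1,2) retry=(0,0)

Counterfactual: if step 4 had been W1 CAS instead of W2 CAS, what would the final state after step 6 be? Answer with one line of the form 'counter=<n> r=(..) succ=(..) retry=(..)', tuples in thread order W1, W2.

counter=6 r=(4,5) succ=(1,1) retry=(1,0)

(re-executing from step 4 with the substitution; state before step 4: counter=5 r=(4,5) succ=(1,0) retry=(0,0))
4. W1 CAS -> counter=5 r=(4,5) succ=(1,0) retry=(1,0)
5. W2 LOAD -> counter=5 r=(4,5) succ=(1,0) retry=(1,0)
6. W2 CAS -> counter=6 r=(4,5) succ=(1,1) retry=(1,0)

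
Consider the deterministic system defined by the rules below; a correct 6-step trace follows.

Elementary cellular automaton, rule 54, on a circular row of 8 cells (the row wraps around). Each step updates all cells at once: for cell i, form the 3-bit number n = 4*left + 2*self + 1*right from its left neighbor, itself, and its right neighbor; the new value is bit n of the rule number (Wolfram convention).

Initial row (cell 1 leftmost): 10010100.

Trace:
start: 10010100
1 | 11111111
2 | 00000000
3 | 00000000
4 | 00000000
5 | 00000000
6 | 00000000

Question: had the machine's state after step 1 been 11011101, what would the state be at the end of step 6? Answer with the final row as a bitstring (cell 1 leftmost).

state after step 1 := 11011101
2 | 00100010
3 | 01110111
4 | 10001000
5 | 11011101
6 | 00100010

00100010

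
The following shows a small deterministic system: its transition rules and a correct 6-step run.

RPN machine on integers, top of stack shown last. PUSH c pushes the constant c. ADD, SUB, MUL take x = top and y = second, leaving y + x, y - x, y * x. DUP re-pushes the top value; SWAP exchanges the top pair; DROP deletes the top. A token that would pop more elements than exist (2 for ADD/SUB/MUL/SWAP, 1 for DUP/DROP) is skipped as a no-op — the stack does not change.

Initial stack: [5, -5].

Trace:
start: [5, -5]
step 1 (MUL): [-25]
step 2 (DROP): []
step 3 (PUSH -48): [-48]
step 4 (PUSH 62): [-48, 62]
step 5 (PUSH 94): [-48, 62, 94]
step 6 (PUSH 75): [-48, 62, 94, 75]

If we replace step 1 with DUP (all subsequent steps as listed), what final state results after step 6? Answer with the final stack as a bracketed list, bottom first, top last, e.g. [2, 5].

(re-executing from step 1 with the substitution; state before step 1: [5, -5])
step 1 (DUP): [5, -5, -5]
step 2 (DROP): [5, -5]
step 3 (PUSH -48): [5, -5, -48]
step 4 (PUSH 62): [5, -5, -48, 62]
step 5 (PUSH 94): [5, -5, -48, 62, 94]
step 6 (PUSH 75): [5, -5, -48, 62, 94, 75]

[5, -5, -48, 62, 94, 75]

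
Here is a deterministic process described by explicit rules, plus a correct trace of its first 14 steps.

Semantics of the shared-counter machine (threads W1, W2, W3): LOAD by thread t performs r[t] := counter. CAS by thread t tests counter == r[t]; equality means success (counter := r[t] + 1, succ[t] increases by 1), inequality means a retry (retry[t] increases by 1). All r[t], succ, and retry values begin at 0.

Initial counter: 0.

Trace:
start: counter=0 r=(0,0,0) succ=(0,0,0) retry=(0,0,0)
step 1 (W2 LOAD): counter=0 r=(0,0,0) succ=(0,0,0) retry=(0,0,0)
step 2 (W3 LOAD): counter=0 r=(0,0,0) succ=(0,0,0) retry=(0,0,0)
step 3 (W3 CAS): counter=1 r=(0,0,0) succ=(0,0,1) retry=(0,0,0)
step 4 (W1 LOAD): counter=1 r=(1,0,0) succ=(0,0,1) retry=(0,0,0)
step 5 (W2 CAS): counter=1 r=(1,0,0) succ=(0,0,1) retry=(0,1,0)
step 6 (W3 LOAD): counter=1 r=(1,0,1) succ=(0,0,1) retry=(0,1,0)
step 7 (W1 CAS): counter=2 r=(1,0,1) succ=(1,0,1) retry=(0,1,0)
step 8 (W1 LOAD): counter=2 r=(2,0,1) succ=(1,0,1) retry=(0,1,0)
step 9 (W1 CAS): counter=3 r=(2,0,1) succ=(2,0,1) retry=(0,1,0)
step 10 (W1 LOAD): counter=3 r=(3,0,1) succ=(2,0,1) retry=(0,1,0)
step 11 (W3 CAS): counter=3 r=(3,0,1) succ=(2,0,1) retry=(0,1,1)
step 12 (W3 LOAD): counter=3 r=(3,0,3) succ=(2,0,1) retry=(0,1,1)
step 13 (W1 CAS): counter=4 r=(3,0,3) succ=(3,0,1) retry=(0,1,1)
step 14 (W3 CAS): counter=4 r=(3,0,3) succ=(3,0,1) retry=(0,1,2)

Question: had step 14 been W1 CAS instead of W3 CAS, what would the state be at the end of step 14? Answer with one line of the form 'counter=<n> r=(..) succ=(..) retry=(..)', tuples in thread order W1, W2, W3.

counter=4 r=(3,0,3) succ=(3,0,1) retry=(1,1,1)

(re-executing from step 14 with the substitution; state before step 14: counter=4 r=(3,0,3) succ=(3,0,1) retry=(0,1,1))
step 14 (W1 CAS): counter=4 r=(3,0,3) succ=(3,0,1) retry=(1,1,1)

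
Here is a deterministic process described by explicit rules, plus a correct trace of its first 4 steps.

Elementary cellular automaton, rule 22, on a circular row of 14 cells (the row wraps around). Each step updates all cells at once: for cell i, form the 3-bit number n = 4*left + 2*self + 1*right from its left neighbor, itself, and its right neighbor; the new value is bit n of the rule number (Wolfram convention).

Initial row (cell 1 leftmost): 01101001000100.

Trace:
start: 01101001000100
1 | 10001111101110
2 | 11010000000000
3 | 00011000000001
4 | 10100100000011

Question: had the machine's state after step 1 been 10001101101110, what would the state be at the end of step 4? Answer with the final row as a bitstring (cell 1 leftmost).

10100100000011

state after step 1 := 10001101101110
2 | 11010000000000
3 | 00011000000001
4 | 10100100000011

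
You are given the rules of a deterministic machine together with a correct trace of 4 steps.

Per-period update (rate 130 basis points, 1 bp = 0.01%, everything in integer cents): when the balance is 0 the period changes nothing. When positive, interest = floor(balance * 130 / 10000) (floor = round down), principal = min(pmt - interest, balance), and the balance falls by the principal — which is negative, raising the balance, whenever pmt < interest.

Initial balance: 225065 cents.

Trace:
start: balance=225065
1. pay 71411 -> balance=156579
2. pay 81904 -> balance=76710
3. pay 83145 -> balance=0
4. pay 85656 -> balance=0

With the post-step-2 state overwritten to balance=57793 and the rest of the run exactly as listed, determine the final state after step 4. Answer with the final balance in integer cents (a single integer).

state after step 2 := balance=57793
3. pay 83145 -> balance=0
4. pay 85656 -> balance=0

0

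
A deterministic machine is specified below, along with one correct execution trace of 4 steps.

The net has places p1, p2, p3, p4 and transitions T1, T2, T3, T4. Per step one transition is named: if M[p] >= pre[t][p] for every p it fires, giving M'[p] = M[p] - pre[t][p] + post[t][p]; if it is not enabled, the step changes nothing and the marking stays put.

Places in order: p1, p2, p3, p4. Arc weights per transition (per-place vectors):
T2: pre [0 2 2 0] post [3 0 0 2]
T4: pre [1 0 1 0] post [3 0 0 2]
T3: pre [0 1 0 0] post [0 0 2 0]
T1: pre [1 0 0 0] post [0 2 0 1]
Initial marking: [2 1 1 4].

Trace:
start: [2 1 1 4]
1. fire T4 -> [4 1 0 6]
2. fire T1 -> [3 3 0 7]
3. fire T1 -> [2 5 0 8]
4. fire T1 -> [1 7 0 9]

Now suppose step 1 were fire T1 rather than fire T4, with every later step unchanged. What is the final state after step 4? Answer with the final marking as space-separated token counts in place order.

0 5 1 6

(re-executing from step 1 with the substitution; state before step 1: [2 1 1 4])
1. fire T1 -> [1 3 1 5]
2. fire T1 -> [0 5 1 6]
3. fire T1 -> [0 5 1 6]
4. fire T1 -> [0 5 1 6]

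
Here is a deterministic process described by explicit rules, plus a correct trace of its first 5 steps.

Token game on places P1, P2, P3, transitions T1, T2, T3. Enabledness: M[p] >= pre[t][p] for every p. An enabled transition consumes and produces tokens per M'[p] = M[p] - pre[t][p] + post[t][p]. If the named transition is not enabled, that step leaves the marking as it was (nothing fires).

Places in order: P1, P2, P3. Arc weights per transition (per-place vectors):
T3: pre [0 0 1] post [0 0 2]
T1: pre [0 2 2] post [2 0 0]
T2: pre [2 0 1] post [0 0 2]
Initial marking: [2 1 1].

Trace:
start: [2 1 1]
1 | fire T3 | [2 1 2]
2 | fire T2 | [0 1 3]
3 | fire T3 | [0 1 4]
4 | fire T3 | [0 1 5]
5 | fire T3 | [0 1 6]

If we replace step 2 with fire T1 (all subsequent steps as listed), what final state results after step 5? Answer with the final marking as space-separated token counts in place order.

2 1 5

(re-executing from step 2 with the substitution; state before step 2: [2 1 2])
2 | fire T1 | [2 1 2]
3 | fire T3 | [2 1 3]
4 | fire T3 | [2 1 4]
5 | fire T3 | [2 1 5]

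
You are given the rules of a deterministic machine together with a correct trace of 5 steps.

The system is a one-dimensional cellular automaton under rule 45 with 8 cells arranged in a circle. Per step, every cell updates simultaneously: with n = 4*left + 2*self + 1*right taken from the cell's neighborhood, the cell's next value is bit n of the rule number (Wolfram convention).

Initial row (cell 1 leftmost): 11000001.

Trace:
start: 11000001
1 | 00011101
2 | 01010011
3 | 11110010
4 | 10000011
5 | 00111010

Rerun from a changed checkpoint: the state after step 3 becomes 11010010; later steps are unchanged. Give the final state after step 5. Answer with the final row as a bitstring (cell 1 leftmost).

state after step 3 := 11010010
4 | 10110011
5 | 01100010

01100010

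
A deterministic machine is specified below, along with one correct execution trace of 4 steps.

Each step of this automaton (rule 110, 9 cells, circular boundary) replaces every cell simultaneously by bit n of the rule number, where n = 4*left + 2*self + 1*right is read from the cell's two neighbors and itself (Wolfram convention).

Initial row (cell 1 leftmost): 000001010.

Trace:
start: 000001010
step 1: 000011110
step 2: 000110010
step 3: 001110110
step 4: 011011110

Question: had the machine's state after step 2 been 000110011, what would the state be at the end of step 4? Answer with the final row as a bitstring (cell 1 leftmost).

state after step 2 := 000110011
step 3: 001110111
step 4: 011011101

011011101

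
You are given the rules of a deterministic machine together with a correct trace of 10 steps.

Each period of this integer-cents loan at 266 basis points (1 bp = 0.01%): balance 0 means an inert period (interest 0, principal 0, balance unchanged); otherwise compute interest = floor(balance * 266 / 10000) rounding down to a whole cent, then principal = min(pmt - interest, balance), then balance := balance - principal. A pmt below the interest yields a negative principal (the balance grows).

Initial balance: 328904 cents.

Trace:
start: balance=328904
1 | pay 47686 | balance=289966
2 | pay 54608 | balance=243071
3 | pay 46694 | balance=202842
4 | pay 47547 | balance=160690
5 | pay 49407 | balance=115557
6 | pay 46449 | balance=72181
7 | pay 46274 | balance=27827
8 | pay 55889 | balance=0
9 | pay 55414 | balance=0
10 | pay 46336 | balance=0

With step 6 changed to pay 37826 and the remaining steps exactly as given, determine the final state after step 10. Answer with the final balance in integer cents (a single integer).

(re-executing from step 6 with the substitution; state before step 6: balance=115557)
6 | pay 37826 | balance=80804
7 | pay 46274 | balance=36679
8 | pay 55889 | balance=0
9 | pay 55414 | balance=0
10 | pay 46336 | balance=0

0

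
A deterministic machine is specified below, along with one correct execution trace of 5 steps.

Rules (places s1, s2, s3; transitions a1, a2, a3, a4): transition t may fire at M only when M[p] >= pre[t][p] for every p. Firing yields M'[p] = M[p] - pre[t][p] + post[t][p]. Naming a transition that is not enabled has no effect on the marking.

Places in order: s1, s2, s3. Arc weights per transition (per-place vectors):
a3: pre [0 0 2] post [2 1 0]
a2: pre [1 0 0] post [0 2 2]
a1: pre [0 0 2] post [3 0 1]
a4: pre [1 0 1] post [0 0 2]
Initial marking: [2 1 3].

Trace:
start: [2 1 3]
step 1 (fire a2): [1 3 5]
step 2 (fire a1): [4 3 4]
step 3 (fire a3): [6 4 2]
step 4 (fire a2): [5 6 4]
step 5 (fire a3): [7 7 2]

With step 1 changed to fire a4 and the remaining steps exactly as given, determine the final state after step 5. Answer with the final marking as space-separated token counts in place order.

(re-executing from step 1 with the substitution; state before step 1: [2 1 3])
step 1 (fire a4): [1 1 4]
step 2 (fire a1): [4 1 3]
step 3 (fire a3): [6 2 1]
step 4 (fire a2): [5 4 3]
step 5 (fire a3): [7 5 1]

7 5 1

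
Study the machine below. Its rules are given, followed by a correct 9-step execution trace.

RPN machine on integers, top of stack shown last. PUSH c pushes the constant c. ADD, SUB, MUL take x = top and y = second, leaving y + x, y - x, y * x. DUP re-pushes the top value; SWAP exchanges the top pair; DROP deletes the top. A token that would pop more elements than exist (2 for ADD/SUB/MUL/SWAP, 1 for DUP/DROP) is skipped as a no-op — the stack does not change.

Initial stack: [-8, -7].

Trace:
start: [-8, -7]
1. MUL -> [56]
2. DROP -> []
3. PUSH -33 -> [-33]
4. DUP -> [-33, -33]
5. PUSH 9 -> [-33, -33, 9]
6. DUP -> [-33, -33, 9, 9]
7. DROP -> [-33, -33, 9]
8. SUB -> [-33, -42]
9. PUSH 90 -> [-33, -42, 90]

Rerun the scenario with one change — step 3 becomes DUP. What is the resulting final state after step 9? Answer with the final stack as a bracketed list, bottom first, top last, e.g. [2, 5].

[9, 90]

(re-executing from step 3 with the substitution; state before step 3: [])
3. DUP -> []
4. DUP -> []
5. PUSH 9 -> [9]
6. DUP -> [9, 9]
7. DROP -> [9]
8. SUB -> [9]
9. PUSH 90 -> [9, 90]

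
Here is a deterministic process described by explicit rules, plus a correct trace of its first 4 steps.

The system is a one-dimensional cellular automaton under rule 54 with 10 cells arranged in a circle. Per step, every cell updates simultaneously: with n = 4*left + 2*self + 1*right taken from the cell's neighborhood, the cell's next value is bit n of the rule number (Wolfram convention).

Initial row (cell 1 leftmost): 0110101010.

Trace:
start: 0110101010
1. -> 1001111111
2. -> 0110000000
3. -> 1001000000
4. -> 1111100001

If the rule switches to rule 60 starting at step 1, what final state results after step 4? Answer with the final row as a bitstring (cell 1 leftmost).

(re-executing steps 1..4 under rule 60; state before step 1: 0110101010)
1. -> 0101111111
2. -> 1111000000
3. -> 1000100000
4. -> 1100110000

1100110000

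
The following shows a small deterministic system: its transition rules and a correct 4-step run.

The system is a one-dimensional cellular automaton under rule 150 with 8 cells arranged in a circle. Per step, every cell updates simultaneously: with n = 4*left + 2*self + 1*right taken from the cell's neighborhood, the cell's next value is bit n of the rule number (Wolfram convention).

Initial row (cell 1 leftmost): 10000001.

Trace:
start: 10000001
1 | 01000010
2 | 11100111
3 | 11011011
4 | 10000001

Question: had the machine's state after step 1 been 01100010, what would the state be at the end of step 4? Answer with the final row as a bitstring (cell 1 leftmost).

00101100

state after step 1 := 01100010
2 | 10010111
3 | 01110011
4 | 00101100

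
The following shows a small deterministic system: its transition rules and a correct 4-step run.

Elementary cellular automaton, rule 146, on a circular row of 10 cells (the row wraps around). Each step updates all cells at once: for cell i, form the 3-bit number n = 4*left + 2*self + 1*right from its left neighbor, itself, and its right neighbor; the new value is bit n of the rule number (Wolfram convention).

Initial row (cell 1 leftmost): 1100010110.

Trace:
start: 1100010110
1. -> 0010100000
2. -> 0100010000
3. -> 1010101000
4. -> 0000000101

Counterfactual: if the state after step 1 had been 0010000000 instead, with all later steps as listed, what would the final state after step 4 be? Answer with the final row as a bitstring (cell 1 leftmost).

state after step 1 := 0010000000
2. -> 0101000000
3. -> 1000100000
4. -> 0101010001

0101010001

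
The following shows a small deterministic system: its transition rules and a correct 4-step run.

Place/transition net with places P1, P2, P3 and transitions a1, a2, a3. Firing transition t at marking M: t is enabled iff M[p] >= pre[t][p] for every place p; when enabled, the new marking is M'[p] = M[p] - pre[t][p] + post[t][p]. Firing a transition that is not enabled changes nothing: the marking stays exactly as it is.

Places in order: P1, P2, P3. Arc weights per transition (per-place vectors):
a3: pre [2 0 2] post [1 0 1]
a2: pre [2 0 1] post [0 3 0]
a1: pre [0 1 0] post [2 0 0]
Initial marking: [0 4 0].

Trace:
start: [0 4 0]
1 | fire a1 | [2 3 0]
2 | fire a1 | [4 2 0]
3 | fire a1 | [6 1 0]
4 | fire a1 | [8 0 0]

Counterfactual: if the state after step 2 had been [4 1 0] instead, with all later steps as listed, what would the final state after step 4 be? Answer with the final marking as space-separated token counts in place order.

state after step 2 := [4 1 0]
3 | fire a1 | [6 0 0]
4 | fire a1 | [6 0 0]

6 0 0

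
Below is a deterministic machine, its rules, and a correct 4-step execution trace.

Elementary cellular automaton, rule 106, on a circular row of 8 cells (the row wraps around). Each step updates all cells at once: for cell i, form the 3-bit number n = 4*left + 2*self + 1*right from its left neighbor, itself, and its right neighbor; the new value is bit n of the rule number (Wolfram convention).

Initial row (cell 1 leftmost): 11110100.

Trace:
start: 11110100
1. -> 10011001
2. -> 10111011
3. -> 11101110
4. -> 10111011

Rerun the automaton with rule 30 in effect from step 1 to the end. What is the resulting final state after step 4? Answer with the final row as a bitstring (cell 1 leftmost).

(re-executing steps 1..4 under rule 30; state before step 1: 11110100)
1. -> 10000111
2. -> 01001100
3. -> 11111010
4. -> 10000010

10000010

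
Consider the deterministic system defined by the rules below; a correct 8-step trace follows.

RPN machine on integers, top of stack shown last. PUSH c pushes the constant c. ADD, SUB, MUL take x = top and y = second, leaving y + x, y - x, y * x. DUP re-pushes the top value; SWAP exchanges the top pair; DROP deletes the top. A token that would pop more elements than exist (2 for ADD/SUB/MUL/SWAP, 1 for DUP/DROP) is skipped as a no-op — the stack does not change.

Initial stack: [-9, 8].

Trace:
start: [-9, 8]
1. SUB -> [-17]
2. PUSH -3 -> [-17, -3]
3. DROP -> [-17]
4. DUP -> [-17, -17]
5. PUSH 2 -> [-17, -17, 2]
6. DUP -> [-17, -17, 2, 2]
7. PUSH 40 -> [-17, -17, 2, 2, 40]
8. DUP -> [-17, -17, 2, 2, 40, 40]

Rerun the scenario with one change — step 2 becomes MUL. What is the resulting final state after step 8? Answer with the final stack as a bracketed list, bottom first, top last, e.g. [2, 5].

(re-executing from step 2 with the substitution; state before step 2: [-17])
2. MUL -> [-17]
3. DROP -> []
4. DUP -> []
5. PUSH 2 -> [2]
6. DUP -> [2, 2]
7. PUSH 40 -> [2, 2, 40]
8. DUP -> [2, 2, 40, 40]

[2, 2, 40, 40]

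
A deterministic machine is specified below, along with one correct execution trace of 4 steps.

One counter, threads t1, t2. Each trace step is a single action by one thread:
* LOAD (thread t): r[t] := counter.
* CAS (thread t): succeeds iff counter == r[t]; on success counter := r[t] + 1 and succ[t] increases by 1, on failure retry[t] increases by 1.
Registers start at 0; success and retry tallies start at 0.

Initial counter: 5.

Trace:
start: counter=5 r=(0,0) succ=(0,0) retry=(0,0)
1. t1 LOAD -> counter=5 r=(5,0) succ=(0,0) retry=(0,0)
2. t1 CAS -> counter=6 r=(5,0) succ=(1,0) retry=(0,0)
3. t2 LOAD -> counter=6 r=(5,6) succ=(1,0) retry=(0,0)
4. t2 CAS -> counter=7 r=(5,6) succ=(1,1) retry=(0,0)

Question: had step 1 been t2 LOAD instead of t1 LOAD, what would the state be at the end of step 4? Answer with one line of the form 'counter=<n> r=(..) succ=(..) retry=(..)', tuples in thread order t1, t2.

counter=6 r=(0,5) succ=(0,1) retry=(1,0)

(re-executing from step 1 with the substitution; state before step 1: counter=5 r=(0,0) succ=(0,0) retry=(0,0))
1. t2 LOAD -> counter=5 r=(0,5) succ=(0,0) retry=(0,0)
2. t1 CAS -> counter=5 r=(0,5) succ=(0,0) retry=(1,0)
3. t2 LOAD -> counter=5 r=(0,5) succ=(0,0) retry=(1,0)
4. t2 CAS -> counter=6 r=(0,5) succ=(0,1) retry=(1,0)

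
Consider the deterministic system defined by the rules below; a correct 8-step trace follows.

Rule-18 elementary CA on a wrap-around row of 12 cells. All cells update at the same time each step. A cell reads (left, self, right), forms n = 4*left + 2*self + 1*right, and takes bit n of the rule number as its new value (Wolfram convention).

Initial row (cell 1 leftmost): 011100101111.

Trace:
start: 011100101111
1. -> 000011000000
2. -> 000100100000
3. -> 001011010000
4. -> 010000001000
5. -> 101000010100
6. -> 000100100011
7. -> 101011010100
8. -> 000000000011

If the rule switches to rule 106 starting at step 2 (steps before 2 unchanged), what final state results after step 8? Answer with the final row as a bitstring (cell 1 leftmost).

(re-executing steps 2..8 under rule 106; state before step 2: 000011000000)
2. -> 000111000000
3. -> 001101000000
4. -> 011110000000
5. -> 110010000000
6. -> 110100000001
7. -> 011000000011
8. -> 111000000111

111000000111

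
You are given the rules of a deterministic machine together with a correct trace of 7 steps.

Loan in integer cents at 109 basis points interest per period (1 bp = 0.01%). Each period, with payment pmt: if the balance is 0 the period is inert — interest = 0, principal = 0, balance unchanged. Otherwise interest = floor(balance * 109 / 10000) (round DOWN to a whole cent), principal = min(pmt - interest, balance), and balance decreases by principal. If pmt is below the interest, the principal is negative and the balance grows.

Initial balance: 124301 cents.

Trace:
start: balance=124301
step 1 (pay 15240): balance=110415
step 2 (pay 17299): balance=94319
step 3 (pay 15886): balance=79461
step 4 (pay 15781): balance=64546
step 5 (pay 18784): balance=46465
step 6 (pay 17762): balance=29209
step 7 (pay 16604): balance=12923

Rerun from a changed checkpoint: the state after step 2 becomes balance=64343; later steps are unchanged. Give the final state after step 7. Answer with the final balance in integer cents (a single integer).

state after step 2 := balance=64343
step 3 (pay 15886): balance=49158
step 4 (pay 15781): balance=33912
step 5 (pay 18784): balance=15497
step 6 (pay 17762): balance=0
step 7 (pay 16604): balance=0

0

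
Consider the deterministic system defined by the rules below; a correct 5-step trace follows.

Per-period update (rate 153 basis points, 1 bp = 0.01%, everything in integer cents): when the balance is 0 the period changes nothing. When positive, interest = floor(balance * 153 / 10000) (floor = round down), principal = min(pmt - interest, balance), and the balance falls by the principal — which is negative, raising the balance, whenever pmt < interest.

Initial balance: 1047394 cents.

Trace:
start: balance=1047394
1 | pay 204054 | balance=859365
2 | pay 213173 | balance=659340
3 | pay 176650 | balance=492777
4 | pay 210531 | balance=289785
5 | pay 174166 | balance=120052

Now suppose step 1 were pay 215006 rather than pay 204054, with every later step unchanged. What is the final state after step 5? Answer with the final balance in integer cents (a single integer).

108414

(re-executing from step 1 with the substitution; state before step 1: balance=1047394)
1 | pay 215006 | balance=848413
2 | pay 213173 | balance=648220
3 | pay 176650 | balance=481487
4 | pay 210531 | balance=278322
5 | pay 174166 | balance=108414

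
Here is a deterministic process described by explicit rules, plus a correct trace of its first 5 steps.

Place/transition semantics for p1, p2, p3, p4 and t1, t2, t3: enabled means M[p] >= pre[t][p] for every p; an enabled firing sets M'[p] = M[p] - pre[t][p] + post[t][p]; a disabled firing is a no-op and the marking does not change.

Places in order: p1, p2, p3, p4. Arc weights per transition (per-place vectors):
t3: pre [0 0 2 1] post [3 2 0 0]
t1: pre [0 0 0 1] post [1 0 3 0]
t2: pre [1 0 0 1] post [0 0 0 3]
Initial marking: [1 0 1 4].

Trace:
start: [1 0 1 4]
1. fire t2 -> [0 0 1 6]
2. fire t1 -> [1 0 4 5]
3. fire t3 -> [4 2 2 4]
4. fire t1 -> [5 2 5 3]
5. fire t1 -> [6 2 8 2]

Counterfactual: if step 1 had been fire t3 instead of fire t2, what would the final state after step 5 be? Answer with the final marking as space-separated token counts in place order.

7 2 8 0

(re-executing from step 1 with the substitution; state before step 1: [1 0 1 4])
1. fire t3 -> [1 0 1 4]
2. fire t1 -> [2 0 4 3]
3. fire t3 -> [5 2 2 2]
4. fire t1 -> [6 2 5 1]
5. fire t1 -> [7 2 8 0]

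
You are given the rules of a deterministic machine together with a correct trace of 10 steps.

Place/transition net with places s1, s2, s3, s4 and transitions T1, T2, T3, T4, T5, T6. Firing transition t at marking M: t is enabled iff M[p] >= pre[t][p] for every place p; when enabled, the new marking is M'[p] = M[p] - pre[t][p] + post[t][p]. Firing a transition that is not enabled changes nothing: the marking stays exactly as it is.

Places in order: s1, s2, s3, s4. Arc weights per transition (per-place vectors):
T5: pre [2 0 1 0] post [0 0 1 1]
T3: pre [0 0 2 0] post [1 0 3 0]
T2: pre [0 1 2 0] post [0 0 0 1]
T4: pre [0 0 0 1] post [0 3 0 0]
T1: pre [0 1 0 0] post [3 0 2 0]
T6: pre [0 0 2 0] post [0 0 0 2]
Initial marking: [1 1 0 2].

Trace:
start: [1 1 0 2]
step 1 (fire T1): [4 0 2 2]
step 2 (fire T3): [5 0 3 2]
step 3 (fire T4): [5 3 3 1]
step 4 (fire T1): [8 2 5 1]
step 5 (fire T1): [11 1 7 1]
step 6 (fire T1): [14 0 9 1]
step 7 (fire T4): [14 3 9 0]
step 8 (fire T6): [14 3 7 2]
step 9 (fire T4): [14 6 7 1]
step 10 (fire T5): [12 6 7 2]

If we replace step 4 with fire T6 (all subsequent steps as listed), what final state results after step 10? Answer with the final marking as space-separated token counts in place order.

(re-executing from step 4 with the substitution; state before step 4: [5 3 3 1])
step 4 (fire T6): [5 3 1 3]
step 5 (fire T1): [8 2 3 3]
step 6 (fire T1): [11 1 5 3]
step 7 (fire T4): [11 4 5 2]
step 8 (fire T6): [11 4 3 4]
step 9 (fire T4): [11 7 3 3]
step 10 (fire T5): [9 7 3 4]

9 7 3 4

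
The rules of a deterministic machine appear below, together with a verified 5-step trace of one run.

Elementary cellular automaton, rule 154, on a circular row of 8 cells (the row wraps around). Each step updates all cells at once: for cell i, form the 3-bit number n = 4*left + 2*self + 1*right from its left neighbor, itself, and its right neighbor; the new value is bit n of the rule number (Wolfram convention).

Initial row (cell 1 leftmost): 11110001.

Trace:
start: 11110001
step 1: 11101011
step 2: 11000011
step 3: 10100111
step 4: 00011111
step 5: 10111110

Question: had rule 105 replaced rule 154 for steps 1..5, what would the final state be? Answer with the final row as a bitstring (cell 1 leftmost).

00010101

(re-executing steps 1..5 under rule 105; state before step 1: 11110001)
step 1: 00010101
step 2: 01001010
step 3: 00000100
step 4: 11110001
step 5: 00010101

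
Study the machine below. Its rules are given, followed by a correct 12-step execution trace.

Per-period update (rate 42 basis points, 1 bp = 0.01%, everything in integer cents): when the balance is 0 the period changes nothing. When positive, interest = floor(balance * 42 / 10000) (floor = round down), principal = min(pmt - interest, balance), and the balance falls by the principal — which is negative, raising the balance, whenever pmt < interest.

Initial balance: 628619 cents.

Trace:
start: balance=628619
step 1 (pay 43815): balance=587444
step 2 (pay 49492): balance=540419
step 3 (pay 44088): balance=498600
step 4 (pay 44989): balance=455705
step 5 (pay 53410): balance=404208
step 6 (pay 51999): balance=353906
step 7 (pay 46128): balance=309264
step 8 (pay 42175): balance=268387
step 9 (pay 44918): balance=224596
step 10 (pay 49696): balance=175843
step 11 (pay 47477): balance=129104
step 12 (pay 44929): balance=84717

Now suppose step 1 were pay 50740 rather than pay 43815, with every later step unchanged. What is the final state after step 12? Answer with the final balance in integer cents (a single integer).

(re-executing from step 1 with the substitution; state before step 1: balance=628619)
step 1 (pay 50740): balance=580519
step 2 (pay 49492): balance=533465
step 3 (pay 44088): balance=491617
step 4 (pay 44989): balance=448692
step 5 (pay 53410): balance=397166
step 6 (pay 51999): balance=346835
step 7 (pay 46128): balance=302163
step 8 (pay 42175): balance=261257
step 9 (pay 44918): balance=217436
step 10 (pay 49696): balance=168653
step 11 (pay 47477): balance=121884
step 12 (pay 44929): balance=77466

77466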